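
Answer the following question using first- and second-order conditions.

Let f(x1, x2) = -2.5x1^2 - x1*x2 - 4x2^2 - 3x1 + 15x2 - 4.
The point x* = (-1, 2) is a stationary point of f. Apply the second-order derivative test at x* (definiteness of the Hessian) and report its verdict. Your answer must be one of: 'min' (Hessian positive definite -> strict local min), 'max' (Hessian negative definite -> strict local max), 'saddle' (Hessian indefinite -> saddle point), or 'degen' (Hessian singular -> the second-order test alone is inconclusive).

Compute the Hessian H = grad^2 f:
  H = [[-5, -1], [-1, -8]]
Verify stationarity: grad f(x*) = H x* + g = (0, 0).
Eigenvalues of H: -8.3028, -4.6972.
Both eigenvalues < 0, so H is negative definite -> x* is a strict local max.

max


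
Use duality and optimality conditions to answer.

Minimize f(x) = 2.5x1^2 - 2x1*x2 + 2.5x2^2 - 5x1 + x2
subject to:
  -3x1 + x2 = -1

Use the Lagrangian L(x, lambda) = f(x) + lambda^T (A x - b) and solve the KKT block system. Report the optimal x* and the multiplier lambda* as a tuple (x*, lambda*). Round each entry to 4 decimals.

Form the Lagrangian:
  L(x, lambda) = (1/2) x^T Q x + c^T x + lambda^T (A x - b)
Stationarity (grad_x L = 0): Q x + c + A^T lambda = 0.
Primal feasibility: A x = b.

This gives the KKT block system:
  [ Q   A^T ] [ x     ]   [-c ]
  [ A    0  ] [ lambda ] = [ b ]

Solving the linear system:
  x*      = (0.3947, 0.1842)
  lambda* = (-1.1316)
  f(x*)   = -1.4605

x* = (0.3947, 0.1842), lambda* = (-1.1316)


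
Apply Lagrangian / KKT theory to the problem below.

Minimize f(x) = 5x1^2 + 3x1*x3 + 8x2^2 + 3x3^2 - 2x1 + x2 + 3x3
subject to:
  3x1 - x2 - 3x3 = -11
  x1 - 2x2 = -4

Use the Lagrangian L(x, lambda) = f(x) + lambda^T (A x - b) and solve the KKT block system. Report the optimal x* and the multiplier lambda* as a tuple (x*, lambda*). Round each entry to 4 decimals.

Form the Lagrangian:
  L(x, lambda) = (1/2) x^T Q x + c^T x + lambda^T (A x - b)
Stationarity (grad_x L = 0): Q x + c + A^T lambda = 0.
Primal feasibility: A x = b.

This gives the KKT block system:
  [ Q   A^T ] [ x     ]   [-c ]
  [ A    0  ] [ lambda ] = [ b ]

Solving the linear system:
  x*      = (-1.7698, 1.1151, 1.5252)
  lambda* = (2.2806, 8.2806)
  f(x*)   = 33.7194

x* = (-1.7698, 1.1151, 1.5252), lambda* = (2.2806, 8.2806)


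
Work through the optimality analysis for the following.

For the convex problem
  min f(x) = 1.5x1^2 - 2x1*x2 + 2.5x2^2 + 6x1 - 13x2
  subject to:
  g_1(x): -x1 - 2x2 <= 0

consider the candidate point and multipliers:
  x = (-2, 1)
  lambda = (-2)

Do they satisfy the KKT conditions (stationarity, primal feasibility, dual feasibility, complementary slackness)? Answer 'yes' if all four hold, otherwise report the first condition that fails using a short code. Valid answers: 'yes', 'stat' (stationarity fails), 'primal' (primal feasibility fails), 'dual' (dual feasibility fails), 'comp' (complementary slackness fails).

Gradient of f: grad f(x) = Q x + c = (-2, -4)
Constraint values g_i(x) = a_i^T x - b_i:
  g_1((-2, 1)) = 0
Stationarity residual: grad f(x) + sum_i lambda_i a_i = (0, 0)
  -> stationarity OK
Primal feasibility (all g_i <= 0): OK
Dual feasibility (all lambda_i >= 0): FAILS
Complementary slackness (lambda_i * g_i(x) = 0 for all i): OK

Verdict: the first failing condition is dual_feasibility -> dual.

dual


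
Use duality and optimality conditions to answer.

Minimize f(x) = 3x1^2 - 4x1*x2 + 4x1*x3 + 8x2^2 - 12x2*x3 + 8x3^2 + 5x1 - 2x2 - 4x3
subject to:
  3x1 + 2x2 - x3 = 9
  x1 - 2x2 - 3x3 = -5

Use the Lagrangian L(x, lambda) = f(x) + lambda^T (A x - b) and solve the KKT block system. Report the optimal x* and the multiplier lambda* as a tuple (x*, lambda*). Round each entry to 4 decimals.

Form the Lagrangian:
  L(x, lambda) = (1/2) x^T Q x + c^T x + lambda^T (A x - b)
Stationarity (grad_x L = 0): Q x + c + A^T lambda = 0.
Primal feasibility: A x = b.

This gives the KKT block system:
  [ Q   A^T ] [ x     ]   [-c ]
  [ A    0  ] [ lambda ] = [ b ]

Solving the linear system:
  x*      = (2.0128, 1.9872, 1.0128)
  lambda* = (-4.4936, 0.3013)
  f(x*)   = 21.9936

x* = (2.0128, 1.9872, 1.0128), lambda* = (-4.4936, 0.3013)


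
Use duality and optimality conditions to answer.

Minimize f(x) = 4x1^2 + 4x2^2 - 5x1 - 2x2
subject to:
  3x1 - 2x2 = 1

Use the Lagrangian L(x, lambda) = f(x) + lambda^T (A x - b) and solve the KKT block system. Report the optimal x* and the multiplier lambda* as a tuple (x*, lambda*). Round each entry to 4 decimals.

Form the Lagrangian:
  L(x, lambda) = (1/2) x^T Q x + c^T x + lambda^T (A x - b)
Stationarity (grad_x L = 0): Q x + c + A^T lambda = 0.
Primal feasibility: A x = b.

This gives the KKT block system:
  [ Q   A^T ] [ x     ]   [-c ]
  [ A    0  ] [ lambda ] = [ b ]

Solving the linear system:
  x*      = (0.5385, 0.3077)
  lambda* = (0.2308)
  f(x*)   = -1.7692

x* = (0.5385, 0.3077), lambda* = (0.2308)


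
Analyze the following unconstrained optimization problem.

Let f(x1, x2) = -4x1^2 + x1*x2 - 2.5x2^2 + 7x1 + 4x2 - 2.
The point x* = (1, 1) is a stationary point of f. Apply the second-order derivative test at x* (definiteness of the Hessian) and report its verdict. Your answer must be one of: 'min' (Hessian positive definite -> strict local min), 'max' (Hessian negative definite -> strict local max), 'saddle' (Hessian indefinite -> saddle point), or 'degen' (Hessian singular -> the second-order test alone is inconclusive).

Compute the Hessian H = grad^2 f:
  H = [[-8, 1], [1, -5]]
Verify stationarity: grad f(x*) = H x* + g = (0, 0).
Eigenvalues of H: -8.3028, -4.6972.
Both eigenvalues < 0, so H is negative definite -> x* is a strict local max.

max


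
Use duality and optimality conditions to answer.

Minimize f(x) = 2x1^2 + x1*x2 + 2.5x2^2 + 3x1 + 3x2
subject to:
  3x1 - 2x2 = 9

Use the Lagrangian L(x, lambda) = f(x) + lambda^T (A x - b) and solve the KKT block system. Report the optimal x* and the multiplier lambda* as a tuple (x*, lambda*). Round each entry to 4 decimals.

Form the Lagrangian:
  L(x, lambda) = (1/2) x^T Q x + c^T x + lambda^T (A x - b)
Stationarity (grad_x L = 0): Q x + c + A^T lambda = 0.
Primal feasibility: A x = b.

This gives the KKT block system:
  [ Q   A^T ] [ x     ]   [-c ]
  [ A    0  ] [ lambda ] = [ b ]

Solving the linear system:
  x*      = (1.6849, -1.9726)
  lambda* = (-2.589)
  f(x*)   = 11.2192

x* = (1.6849, -1.9726), lambda* = (-2.589)


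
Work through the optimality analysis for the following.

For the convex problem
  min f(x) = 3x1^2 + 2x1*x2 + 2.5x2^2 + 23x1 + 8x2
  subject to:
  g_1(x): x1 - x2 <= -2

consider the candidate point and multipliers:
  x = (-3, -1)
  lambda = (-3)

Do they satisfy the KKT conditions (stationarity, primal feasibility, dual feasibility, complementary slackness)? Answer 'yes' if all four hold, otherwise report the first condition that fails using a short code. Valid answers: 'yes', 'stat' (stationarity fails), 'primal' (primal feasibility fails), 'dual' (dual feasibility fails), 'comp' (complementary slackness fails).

Gradient of f: grad f(x) = Q x + c = (3, -3)
Constraint values g_i(x) = a_i^T x - b_i:
  g_1((-3, -1)) = 0
Stationarity residual: grad f(x) + sum_i lambda_i a_i = (0, 0)
  -> stationarity OK
Primal feasibility (all g_i <= 0): OK
Dual feasibility (all lambda_i >= 0): FAILS
Complementary slackness (lambda_i * g_i(x) = 0 for all i): OK

Verdict: the first failing condition is dual_feasibility -> dual.

dual


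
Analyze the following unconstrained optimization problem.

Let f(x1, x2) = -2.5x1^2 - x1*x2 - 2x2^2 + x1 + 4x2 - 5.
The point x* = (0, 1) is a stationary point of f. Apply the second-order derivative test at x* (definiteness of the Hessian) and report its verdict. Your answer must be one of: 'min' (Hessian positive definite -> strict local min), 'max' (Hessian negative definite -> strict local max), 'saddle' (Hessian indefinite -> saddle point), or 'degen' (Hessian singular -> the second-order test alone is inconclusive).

Compute the Hessian H = grad^2 f:
  H = [[-5, -1], [-1, -4]]
Verify stationarity: grad f(x*) = H x* + g = (0, 0).
Eigenvalues of H: -5.618, -3.382.
Both eigenvalues < 0, so H is negative definite -> x* is a strict local max.

max


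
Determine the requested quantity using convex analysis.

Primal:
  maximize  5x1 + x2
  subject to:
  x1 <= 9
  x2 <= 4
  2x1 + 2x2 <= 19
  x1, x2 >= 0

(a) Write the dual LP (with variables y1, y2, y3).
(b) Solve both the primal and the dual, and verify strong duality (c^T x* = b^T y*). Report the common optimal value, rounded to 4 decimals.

The standard primal-dual pair for 'max c^T x s.t. A x <= b, x >= 0' is:
  Dual:  min b^T y  s.t.  A^T y >= c,  y >= 0.

So the dual LP is:
  minimize  9y1 + 4y2 + 19y3
  subject to:
    y1 + 2y3 >= 5
    y2 + 2y3 >= 1
    y1, y2, y3 >= 0

Solving the primal: x* = (9, 0.5).
  primal value c^T x* = 45.5.
Solving the dual: y* = (4, 0, 0.5).
  dual value b^T y* = 45.5.
Strong duality: c^T x* = b^T y*. Confirmed.

45.5


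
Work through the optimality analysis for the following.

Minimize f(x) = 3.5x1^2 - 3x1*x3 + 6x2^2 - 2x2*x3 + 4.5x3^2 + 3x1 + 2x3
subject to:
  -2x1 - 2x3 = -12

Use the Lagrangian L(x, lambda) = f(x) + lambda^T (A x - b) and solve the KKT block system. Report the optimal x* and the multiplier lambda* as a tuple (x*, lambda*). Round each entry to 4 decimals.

Form the Lagrangian:
  L(x, lambda) = (1/2) x^T Q x + c^T x + lambda^T (A x - b)
Stationarity (grad_x L = 0): Q x + c + A^T lambda = 0.
Primal feasibility: A x = b.

This gives the KKT block system:
  [ Q   A^T ] [ x     ]   [-c ]
  [ A    0  ] [ lambda ] = [ b ]

Solving the linear system:
  x*      = (3.1846, 0.4692, 2.8154)
  lambda* = (8.4231)
  f(x*)   = 58.1308

x* = (3.1846, 0.4692, 2.8154), lambda* = (8.4231)


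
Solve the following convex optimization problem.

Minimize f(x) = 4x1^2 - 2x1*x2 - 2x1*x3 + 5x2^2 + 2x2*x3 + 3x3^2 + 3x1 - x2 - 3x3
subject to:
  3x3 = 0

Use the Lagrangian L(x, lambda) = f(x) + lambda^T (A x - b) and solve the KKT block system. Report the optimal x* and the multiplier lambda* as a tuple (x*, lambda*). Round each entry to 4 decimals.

Form the Lagrangian:
  L(x, lambda) = (1/2) x^T Q x + c^T x + lambda^T (A x - b)
Stationarity (grad_x L = 0): Q x + c + A^T lambda = 0.
Primal feasibility: A x = b.

This gives the KKT block system:
  [ Q   A^T ] [ x     ]   [-c ]
  [ A    0  ] [ lambda ] = [ b ]

Solving the linear system:
  x*      = (-0.3684, 0.0263, 0)
  lambda* = (0.7368)
  f(x*)   = -0.5658

x* = (-0.3684, 0.0263, 0), lambda* = (0.7368)


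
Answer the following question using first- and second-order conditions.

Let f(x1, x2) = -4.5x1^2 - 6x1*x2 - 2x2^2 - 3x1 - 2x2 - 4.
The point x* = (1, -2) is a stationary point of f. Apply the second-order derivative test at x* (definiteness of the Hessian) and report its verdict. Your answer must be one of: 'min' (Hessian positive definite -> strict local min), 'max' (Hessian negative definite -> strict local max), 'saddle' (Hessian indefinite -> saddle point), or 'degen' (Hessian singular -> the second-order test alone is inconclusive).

Compute the Hessian H = grad^2 f:
  H = [[-9, -6], [-6, -4]]
Verify stationarity: grad f(x*) = H x* + g = (0, 0).
Eigenvalues of H: -13, 0.
H has a zero eigenvalue (singular; negative semidefinite but not definite), so H is neither positive definite, negative definite, nor indefinite. The second-order test alone is inconclusive -> degen.
(Indeed, f is constant along the null direction of H through x*, so x* is not a strict local extremum.)

degen


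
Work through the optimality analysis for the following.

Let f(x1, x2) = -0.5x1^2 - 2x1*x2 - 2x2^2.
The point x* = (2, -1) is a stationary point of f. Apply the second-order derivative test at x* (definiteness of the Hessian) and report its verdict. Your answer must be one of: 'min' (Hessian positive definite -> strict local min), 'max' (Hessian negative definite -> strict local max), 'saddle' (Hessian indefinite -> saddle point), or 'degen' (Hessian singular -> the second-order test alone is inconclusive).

Compute the Hessian H = grad^2 f:
  H = [[-1, -2], [-2, -4]]
Verify stationarity: grad f(x*) = H x* + g = (0, 0).
Eigenvalues of H: -5, 0.
H has a zero eigenvalue (singular; negative semidefinite but not definite), so H is neither positive definite, negative definite, nor indefinite. The second-order test alone is inconclusive -> degen.
(Indeed, f is constant along the null direction of H through x*, so x* is not a strict local extremum.)

degen


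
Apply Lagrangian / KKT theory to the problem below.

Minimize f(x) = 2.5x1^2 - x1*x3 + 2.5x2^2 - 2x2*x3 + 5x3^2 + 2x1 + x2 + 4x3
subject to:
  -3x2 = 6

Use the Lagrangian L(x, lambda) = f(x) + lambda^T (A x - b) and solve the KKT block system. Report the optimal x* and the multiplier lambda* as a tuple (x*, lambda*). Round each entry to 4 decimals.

Form the Lagrangian:
  L(x, lambda) = (1/2) x^T Q x + c^T x + lambda^T (A x - b)
Stationarity (grad_x L = 0): Q x + c + A^T lambda = 0.
Primal feasibility: A x = b.

This gives the KKT block system:
  [ Q   A^T ] [ x     ]   [-c ]
  [ A    0  ] [ lambda ] = [ b ]

Solving the linear system:
  x*      = (-0.5714, -2, -0.8571)
  lambda* = (-2.4286)
  f(x*)   = 4

x* = (-0.5714, -2, -0.8571), lambda* = (-2.4286)


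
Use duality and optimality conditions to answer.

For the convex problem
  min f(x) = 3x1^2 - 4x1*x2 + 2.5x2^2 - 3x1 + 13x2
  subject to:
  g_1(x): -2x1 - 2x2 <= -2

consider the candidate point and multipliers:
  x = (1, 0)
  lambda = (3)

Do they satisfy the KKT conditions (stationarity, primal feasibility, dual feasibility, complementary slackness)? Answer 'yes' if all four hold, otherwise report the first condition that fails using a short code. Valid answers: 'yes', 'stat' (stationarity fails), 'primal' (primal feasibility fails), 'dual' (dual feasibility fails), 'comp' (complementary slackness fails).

Gradient of f: grad f(x) = Q x + c = (3, 9)
Constraint values g_i(x) = a_i^T x - b_i:
  g_1((1, 0)) = 0
Stationarity residual: grad f(x) + sum_i lambda_i a_i = (-3, 3)
  -> stationarity FAILS
Primal feasibility (all g_i <= 0): OK
Dual feasibility (all lambda_i >= 0): OK
Complementary slackness (lambda_i * g_i(x) = 0 for all i): OK

Verdict: the first failing condition is stationarity -> stat.

stat


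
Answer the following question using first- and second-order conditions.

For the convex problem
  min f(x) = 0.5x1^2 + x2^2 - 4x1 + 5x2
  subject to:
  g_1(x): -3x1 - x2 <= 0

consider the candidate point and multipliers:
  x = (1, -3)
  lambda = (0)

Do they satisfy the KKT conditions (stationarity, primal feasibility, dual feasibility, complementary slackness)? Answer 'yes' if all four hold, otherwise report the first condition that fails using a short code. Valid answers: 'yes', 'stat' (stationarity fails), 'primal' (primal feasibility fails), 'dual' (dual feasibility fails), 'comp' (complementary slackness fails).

Gradient of f: grad f(x) = Q x + c = (-3, -1)
Constraint values g_i(x) = a_i^T x - b_i:
  g_1((1, -3)) = 0
Stationarity residual: grad f(x) + sum_i lambda_i a_i = (-3, -1)
  -> stationarity FAILS
Primal feasibility (all g_i <= 0): OK
Dual feasibility (all lambda_i >= 0): OK
Complementary slackness (lambda_i * g_i(x) = 0 for all i): OK

Verdict: the first failing condition is stationarity -> stat.

stat


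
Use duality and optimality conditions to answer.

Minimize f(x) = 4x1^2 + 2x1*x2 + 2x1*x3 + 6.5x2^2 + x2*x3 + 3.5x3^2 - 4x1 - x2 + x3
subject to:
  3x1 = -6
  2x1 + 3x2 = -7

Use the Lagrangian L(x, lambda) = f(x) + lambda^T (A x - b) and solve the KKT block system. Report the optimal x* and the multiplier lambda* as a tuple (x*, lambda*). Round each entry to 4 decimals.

Form the Lagrangian:
  L(x, lambda) = (1/2) x^T Q x + c^T x + lambda^T (A x - b)
Stationarity (grad_x L = 0): Q x + c + A^T lambda = 0.
Primal feasibility: A x = b.

This gives the KKT block system:
  [ Q   A^T ] [ x     ]   [-c ]
  [ A    0  ] [ lambda ] = [ b ]

Solving the linear system:
  x*      = (-2, -1, 0.5714)
  lambda* = (3.0794, 5.8095)
  f(x*)   = 34.3571

x* = (-2, -1, 0.5714), lambda* = (3.0794, 5.8095)


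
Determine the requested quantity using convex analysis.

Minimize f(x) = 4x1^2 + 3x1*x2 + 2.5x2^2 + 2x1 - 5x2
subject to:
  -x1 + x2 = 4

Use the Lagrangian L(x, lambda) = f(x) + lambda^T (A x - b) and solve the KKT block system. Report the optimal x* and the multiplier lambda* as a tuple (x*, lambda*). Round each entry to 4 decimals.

Form the Lagrangian:
  L(x, lambda) = (1/2) x^T Q x + c^T x + lambda^T (A x - b)
Stationarity (grad_x L = 0): Q x + c + A^T lambda = 0.
Primal feasibility: A x = b.

This gives the KKT block system:
  [ Q   A^T ] [ x     ]   [-c ]
  [ A    0  ] [ lambda ] = [ b ]

Solving the linear system:
  x*      = (-1.5263, 2.4737)
  lambda* = (-2.7895)
  f(x*)   = -2.1316

x* = (-1.5263, 2.4737), lambda* = (-2.7895)


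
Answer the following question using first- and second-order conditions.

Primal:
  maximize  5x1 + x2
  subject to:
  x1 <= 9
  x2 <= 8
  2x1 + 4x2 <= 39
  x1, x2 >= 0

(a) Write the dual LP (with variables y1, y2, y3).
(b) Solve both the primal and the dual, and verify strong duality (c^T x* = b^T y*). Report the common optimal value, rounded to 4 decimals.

The standard primal-dual pair for 'max c^T x s.t. A x <= b, x >= 0' is:
  Dual:  min b^T y  s.t.  A^T y >= c,  y >= 0.

So the dual LP is:
  minimize  9y1 + 8y2 + 39y3
  subject to:
    y1 + 2y3 >= 5
    y2 + 4y3 >= 1
    y1, y2, y3 >= 0

Solving the primal: x* = (9, 5.25).
  primal value c^T x* = 50.25.
Solving the dual: y* = (4.5, 0, 0.25).
  dual value b^T y* = 50.25.
Strong duality: c^T x* = b^T y*. Confirmed.

50.25


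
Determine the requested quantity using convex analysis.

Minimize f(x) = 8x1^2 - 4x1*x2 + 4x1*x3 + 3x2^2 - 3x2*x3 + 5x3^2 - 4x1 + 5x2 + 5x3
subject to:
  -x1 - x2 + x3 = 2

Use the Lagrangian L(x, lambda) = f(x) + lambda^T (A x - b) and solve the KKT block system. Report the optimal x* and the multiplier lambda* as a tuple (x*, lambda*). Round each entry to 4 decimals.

Form the Lagrangian:
  L(x, lambda) = (1/2) x^T Q x + c^T x + lambda^T (A x - b)
Stationarity (grad_x L = 0): Q x + c + A^T lambda = 0.
Primal feasibility: A x = b.

This gives the KKT block system:
  [ Q   A^T ] [ x     ]   [-c ]
  [ A    0  ] [ lambda ] = [ b ]

Solving the linear system:
  x*      = (-0.4192, -2.1065, -0.5258)
  lambda* = (-4.3849)
  f(x*)   = -1.3574

x* = (-0.4192, -2.1065, -0.5258), lambda* = (-4.3849)


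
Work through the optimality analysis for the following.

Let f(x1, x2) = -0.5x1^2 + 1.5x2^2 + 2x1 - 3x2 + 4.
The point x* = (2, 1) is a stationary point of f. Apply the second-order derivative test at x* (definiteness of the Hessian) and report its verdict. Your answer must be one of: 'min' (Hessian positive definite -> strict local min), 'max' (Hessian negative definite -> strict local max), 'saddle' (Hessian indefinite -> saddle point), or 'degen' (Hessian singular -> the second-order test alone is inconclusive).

Compute the Hessian H = grad^2 f:
  H = [[-1, 0], [0, 3]]
Verify stationarity: grad f(x*) = H x* + g = (0, 0).
Eigenvalues of H: -1, 3.
Eigenvalues have mixed signs, so H is indefinite -> x* is a saddle point.

saddle


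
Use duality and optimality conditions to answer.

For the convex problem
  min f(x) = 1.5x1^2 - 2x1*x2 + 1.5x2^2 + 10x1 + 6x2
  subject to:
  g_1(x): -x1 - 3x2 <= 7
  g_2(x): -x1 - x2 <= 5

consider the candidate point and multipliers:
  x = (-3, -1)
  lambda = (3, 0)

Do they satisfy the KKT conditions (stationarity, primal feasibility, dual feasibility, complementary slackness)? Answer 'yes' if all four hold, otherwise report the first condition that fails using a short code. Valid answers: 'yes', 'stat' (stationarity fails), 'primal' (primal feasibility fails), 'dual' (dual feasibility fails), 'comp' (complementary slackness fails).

Gradient of f: grad f(x) = Q x + c = (3, 9)
Constraint values g_i(x) = a_i^T x - b_i:
  g_1((-3, -1)) = -1
  g_2((-3, -1)) = -1
Stationarity residual: grad f(x) + sum_i lambda_i a_i = (0, 0)
  -> stationarity OK
Primal feasibility (all g_i <= 0): OK
Dual feasibility (all lambda_i >= 0): OK
Complementary slackness (lambda_i * g_i(x) = 0 for all i): FAILS

Verdict: the first failing condition is complementary_slackness -> comp.

comp


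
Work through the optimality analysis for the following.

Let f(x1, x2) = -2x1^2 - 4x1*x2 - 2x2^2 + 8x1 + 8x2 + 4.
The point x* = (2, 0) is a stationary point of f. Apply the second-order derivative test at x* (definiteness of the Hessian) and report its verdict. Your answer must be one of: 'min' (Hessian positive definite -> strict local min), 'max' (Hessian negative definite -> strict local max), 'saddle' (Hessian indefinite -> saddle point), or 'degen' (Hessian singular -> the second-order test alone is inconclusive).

Compute the Hessian H = grad^2 f:
  H = [[-4, -4], [-4, -4]]
Verify stationarity: grad f(x*) = H x* + g = (0, 0).
Eigenvalues of H: -8, 0.
H has a zero eigenvalue (singular; negative semidefinite but not definite), so H is neither positive definite, negative definite, nor indefinite. The second-order test alone is inconclusive -> degen.
(Indeed, f is constant along the null direction of H through x*, so x* is not a strict local extremum.)

degen


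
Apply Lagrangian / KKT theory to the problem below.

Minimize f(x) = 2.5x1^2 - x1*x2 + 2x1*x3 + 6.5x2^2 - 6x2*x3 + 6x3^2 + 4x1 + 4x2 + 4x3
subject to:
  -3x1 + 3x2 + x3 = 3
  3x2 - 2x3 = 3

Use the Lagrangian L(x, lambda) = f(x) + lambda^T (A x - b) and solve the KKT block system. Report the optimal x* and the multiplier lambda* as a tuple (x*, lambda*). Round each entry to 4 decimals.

Form the Lagrangian:
  L(x, lambda) = (1/2) x^T Q x + c^T x + lambda^T (A x - b)
Stationarity (grad_x L = 0): Q x + c + A^T lambda = 0.
Primal feasibility: A x = b.

This gives the KKT block system:
  [ Q   A^T ] [ x     ]   [-c ]
  [ A    0  ] [ lambda ] = [ b ]

Solving the linear system:
  x*      = (-0.707, 0.5287, -0.707)
  lambda* = (-0.4926, -4.7813)
  f(x*)   = 6.1401

x* = (-0.707, 0.5287, -0.707), lambda* = (-0.4926, -4.7813)


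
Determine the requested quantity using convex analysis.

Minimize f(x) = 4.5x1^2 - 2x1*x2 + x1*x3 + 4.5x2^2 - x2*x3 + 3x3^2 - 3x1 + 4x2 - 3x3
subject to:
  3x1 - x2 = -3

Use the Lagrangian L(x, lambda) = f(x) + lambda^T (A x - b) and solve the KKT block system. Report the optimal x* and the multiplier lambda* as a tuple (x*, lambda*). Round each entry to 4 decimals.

Form the Lagrangian:
  L(x, lambda) = (1/2) x^T Q x + c^T x + lambda^T (A x - b)
Stationarity (grad_x L = 0): Q x + c + A^T lambda = 0.
Primal feasibility: A x = b.

This gives the KKT block system:
  [ Q   A^T ] [ x     ]   [-c ]
  [ A    0  ] [ lambda ] = [ b ]

Solving the linear system:
  x*      = (-1.0603, -0.181, 0.6466)
  lambda* = (3.8448)
  f(x*)   = 6.0259

x* = (-1.0603, -0.181, 0.6466), lambda* = (3.8448)


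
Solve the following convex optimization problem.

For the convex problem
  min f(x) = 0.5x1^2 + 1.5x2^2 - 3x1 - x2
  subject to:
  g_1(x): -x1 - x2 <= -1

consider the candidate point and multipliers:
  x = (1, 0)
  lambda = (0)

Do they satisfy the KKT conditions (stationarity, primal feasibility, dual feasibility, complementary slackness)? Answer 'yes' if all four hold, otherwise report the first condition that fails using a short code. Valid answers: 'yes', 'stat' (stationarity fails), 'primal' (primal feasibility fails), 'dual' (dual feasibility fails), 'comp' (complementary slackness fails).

Gradient of f: grad f(x) = Q x + c = (-2, -1)
Constraint values g_i(x) = a_i^T x - b_i:
  g_1((1, 0)) = 0
Stationarity residual: grad f(x) + sum_i lambda_i a_i = (-2, -1)
  -> stationarity FAILS
Primal feasibility (all g_i <= 0): OK
Dual feasibility (all lambda_i >= 0): OK
Complementary slackness (lambda_i * g_i(x) = 0 for all i): OK

Verdict: the first failing condition is stationarity -> stat.

stat


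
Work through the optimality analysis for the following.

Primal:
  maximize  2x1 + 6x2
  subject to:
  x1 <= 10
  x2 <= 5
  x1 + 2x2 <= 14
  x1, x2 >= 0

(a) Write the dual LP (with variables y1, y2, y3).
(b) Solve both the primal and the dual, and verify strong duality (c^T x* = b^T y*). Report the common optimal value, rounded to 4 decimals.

The standard primal-dual pair for 'max c^T x s.t. A x <= b, x >= 0' is:
  Dual:  min b^T y  s.t.  A^T y >= c,  y >= 0.

So the dual LP is:
  minimize  10y1 + 5y2 + 14y3
  subject to:
    y1 + y3 >= 2
    y2 + 2y3 >= 6
    y1, y2, y3 >= 0

Solving the primal: x* = (4, 5).
  primal value c^T x* = 38.
Solving the dual: y* = (0, 2, 2).
  dual value b^T y* = 38.
Strong duality: c^T x* = b^T y*. Confirmed.

38


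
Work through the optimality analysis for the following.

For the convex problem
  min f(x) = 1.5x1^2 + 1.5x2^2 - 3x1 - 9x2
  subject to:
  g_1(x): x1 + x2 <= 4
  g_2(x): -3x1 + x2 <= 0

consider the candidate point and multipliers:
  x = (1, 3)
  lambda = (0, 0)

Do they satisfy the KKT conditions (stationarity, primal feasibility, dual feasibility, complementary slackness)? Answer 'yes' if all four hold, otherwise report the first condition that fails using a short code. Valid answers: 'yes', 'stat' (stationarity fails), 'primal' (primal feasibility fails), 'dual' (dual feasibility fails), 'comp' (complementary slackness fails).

Gradient of f: grad f(x) = Q x + c = (0, 0)
Constraint values g_i(x) = a_i^T x - b_i:
  g_1((1, 3)) = 0
  g_2((1, 3)) = 0
Stationarity residual: grad f(x) + sum_i lambda_i a_i = (0, 0)
  -> stationarity OK
Primal feasibility (all g_i <= 0): OK
Dual feasibility (all lambda_i >= 0): OK
Complementary slackness (lambda_i * g_i(x) = 0 for all i): OK

Verdict: yes, KKT holds.

yes


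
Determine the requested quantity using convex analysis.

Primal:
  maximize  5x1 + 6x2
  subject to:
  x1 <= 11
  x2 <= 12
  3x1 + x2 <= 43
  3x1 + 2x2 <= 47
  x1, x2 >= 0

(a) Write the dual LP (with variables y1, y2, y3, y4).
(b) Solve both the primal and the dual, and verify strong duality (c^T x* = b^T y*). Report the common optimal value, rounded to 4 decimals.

The standard primal-dual pair for 'max c^T x s.t. A x <= b, x >= 0' is:
  Dual:  min b^T y  s.t.  A^T y >= c,  y >= 0.

So the dual LP is:
  minimize  11y1 + 12y2 + 43y3 + 47y4
  subject to:
    y1 + 3y3 + 3y4 >= 5
    y2 + y3 + 2y4 >= 6
    y1, y2, y3, y4 >= 0

Solving the primal: x* = (7.6667, 12).
  primal value c^T x* = 110.3333.
Solving the dual: y* = (0, 2.6667, 0, 1.6667).
  dual value b^T y* = 110.3333.
Strong duality: c^T x* = b^T y*. Confirmed.

110.3333


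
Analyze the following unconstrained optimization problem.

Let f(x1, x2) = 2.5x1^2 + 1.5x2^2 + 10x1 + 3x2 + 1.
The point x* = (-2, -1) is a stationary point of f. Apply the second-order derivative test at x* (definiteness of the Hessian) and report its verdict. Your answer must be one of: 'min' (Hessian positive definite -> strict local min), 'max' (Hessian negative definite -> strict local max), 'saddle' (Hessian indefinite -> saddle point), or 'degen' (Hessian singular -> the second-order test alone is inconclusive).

Compute the Hessian H = grad^2 f:
  H = [[5, 0], [0, 3]]
Verify stationarity: grad f(x*) = H x* + g = (0, 0).
Eigenvalues of H: 3, 5.
Both eigenvalues > 0, so H is positive definite -> x* is a strict local min.

min


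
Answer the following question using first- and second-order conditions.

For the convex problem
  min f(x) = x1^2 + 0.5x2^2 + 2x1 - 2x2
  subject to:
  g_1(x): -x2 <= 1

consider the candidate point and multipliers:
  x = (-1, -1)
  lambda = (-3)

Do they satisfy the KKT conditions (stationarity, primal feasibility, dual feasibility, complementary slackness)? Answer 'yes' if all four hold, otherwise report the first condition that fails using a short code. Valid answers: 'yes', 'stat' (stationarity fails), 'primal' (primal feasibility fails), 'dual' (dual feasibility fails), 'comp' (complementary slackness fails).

Gradient of f: grad f(x) = Q x + c = (0, -3)
Constraint values g_i(x) = a_i^T x - b_i:
  g_1((-1, -1)) = 0
Stationarity residual: grad f(x) + sum_i lambda_i a_i = (0, 0)
  -> stationarity OK
Primal feasibility (all g_i <= 0): OK
Dual feasibility (all lambda_i >= 0): FAILS
Complementary slackness (lambda_i * g_i(x) = 0 for all i): OK

Verdict: the first failing condition is dual_feasibility -> dual.

dual


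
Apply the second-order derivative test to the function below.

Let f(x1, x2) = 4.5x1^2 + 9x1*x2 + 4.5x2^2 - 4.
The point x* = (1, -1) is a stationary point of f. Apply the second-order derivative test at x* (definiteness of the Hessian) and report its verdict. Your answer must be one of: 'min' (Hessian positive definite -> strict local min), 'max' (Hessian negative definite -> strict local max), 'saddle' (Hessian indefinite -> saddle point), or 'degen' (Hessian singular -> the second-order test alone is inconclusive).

Compute the Hessian H = grad^2 f:
  H = [[9, 9], [9, 9]]
Verify stationarity: grad f(x*) = H x* + g = (0, 0).
Eigenvalues of H: 0, 18.
H has a zero eigenvalue (singular; positive semidefinite but not definite), so H is neither positive definite, negative definite, nor indefinite. The second-order test alone is inconclusive -> degen.
(Indeed, f is constant along the null direction of H through x*, so x* is not a strict local extremum.)

degen


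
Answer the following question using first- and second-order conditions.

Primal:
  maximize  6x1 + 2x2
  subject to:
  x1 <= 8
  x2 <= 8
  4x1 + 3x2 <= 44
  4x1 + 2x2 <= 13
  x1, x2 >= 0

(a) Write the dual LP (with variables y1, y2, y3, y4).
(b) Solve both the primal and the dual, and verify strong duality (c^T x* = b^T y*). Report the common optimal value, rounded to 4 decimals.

The standard primal-dual pair for 'max c^T x s.t. A x <= b, x >= 0' is:
  Dual:  min b^T y  s.t.  A^T y >= c,  y >= 0.

So the dual LP is:
  minimize  8y1 + 8y2 + 44y3 + 13y4
  subject to:
    y1 + 4y3 + 4y4 >= 6
    y2 + 3y3 + 2y4 >= 2
    y1, y2, y3, y4 >= 0

Solving the primal: x* = (3.25, 0).
  primal value c^T x* = 19.5.
Solving the dual: y* = (0, 0, 0, 1.5).
  dual value b^T y* = 19.5.
Strong duality: c^T x* = b^T y*. Confirmed.

19.5


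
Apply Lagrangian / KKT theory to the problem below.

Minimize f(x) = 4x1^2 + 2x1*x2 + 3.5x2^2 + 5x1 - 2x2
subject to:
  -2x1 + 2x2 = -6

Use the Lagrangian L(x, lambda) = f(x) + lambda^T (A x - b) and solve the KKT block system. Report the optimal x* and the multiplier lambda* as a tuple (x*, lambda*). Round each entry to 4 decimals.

Form the Lagrangian:
  L(x, lambda) = (1/2) x^T Q x + c^T x + lambda^T (A x - b)
Stationarity (grad_x L = 0): Q x + c + A^T lambda = 0.
Primal feasibility: A x = b.

This gives the KKT block system:
  [ Q   A^T ] [ x     ]   [-c ]
  [ A    0  ] [ lambda ] = [ b ]

Solving the linear system:
  x*      = (1.2632, -1.7368)
  lambda* = (5.8158)
  f(x*)   = 22.3421

x* = (1.2632, -1.7368), lambda* = (5.8158)


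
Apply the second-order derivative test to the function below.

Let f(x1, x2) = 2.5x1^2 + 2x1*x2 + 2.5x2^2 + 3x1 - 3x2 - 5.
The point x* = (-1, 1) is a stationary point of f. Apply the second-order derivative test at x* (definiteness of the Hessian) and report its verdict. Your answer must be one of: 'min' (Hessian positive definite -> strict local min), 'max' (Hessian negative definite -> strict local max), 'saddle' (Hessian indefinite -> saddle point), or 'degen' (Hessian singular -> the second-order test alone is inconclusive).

Compute the Hessian H = grad^2 f:
  H = [[5, 2], [2, 5]]
Verify stationarity: grad f(x*) = H x* + g = (0, 0).
Eigenvalues of H: 3, 7.
Both eigenvalues > 0, so H is positive definite -> x* is a strict local min.

min


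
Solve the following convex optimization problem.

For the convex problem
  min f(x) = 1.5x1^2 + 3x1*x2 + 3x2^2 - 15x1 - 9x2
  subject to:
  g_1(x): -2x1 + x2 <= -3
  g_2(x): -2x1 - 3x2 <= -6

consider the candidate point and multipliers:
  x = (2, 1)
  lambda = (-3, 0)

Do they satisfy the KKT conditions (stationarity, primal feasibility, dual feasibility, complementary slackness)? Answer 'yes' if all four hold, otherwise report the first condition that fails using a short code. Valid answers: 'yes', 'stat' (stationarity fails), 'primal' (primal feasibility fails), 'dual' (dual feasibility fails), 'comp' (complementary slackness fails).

Gradient of f: grad f(x) = Q x + c = (-6, 3)
Constraint values g_i(x) = a_i^T x - b_i:
  g_1((2, 1)) = 0
  g_2((2, 1)) = -1
Stationarity residual: grad f(x) + sum_i lambda_i a_i = (0, 0)
  -> stationarity OK
Primal feasibility (all g_i <= 0): OK
Dual feasibility (all lambda_i >= 0): FAILS
Complementary slackness (lambda_i * g_i(x) = 0 for all i): OK

Verdict: the first failing condition is dual_feasibility -> dual.

dual


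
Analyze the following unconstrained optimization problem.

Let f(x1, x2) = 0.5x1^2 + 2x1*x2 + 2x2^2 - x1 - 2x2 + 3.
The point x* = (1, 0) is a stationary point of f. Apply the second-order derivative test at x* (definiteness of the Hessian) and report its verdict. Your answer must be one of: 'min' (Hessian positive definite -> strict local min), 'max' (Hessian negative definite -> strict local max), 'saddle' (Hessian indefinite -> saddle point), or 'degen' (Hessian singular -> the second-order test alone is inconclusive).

Compute the Hessian H = grad^2 f:
  H = [[1, 2], [2, 4]]
Verify stationarity: grad f(x*) = H x* + g = (0, 0).
Eigenvalues of H: 0, 5.
H has a zero eigenvalue (singular; positive semidefinite but not definite), so H is neither positive definite, negative definite, nor indefinite. The second-order test alone is inconclusive -> degen.
(Indeed, f is constant along the null direction of H through x*, so x* is not a strict local extremum.)

degen


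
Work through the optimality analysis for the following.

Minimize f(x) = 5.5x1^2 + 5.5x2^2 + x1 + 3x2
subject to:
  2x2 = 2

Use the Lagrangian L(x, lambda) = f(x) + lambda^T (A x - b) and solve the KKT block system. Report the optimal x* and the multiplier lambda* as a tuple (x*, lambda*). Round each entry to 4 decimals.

Form the Lagrangian:
  L(x, lambda) = (1/2) x^T Q x + c^T x + lambda^T (A x - b)
Stationarity (grad_x L = 0): Q x + c + A^T lambda = 0.
Primal feasibility: A x = b.

This gives the KKT block system:
  [ Q   A^T ] [ x     ]   [-c ]
  [ A    0  ] [ lambda ] = [ b ]

Solving the linear system:
  x*      = (-0.0909, 1)
  lambda* = (-7)
  f(x*)   = 8.4545

x* = (-0.0909, 1), lambda* = (-7)


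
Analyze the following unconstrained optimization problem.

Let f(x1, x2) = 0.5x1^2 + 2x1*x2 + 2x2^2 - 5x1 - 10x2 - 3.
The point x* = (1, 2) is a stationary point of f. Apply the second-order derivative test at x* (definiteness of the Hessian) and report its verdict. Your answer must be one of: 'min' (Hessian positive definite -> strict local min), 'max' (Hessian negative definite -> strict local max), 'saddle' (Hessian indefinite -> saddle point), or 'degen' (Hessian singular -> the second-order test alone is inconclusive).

Compute the Hessian H = grad^2 f:
  H = [[1, 2], [2, 4]]
Verify stationarity: grad f(x*) = H x* + g = (0, 0).
Eigenvalues of H: 0, 5.
H has a zero eigenvalue (singular; positive semidefinite but not definite), so H is neither positive definite, negative definite, nor indefinite. The second-order test alone is inconclusive -> degen.
(Indeed, f is constant along the null direction of H through x*, so x* is not a strict local extremum.)

degen


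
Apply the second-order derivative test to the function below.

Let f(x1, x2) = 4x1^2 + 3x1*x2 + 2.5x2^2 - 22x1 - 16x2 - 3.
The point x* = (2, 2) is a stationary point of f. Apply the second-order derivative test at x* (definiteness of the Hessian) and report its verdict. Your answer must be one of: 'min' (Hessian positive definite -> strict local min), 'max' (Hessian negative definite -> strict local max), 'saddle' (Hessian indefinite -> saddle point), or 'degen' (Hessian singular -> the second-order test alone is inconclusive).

Compute the Hessian H = grad^2 f:
  H = [[8, 3], [3, 5]]
Verify stationarity: grad f(x*) = H x* + g = (0, 0).
Eigenvalues of H: 3.1459, 9.8541.
Both eigenvalues > 0, so H is positive definite -> x* is a strict local min.

min


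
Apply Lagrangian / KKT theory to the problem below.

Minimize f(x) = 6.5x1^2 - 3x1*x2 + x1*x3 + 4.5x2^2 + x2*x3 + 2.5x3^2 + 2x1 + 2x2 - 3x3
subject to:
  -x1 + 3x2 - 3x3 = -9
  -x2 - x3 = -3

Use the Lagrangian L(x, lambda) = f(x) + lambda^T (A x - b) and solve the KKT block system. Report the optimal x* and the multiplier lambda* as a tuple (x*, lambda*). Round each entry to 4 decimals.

Form the Lagrangian:
  L(x, lambda) = (1/2) x^T Q x + c^T x + lambda^T (A x - b)
Stationarity (grad_x L = 0): Q x + c + A^T lambda = 0.
Primal feasibility: A x = b.

This gives the KKT block system:
  [ Q   A^T ] [ x     ]   [-c ]
  [ A    0  ] [ lambda ] = [ b ]

Solving the linear system:
  x*      = (-0.3194, -0.0532, 3.0532)
  lambda* = (1.0602, 8.713)
  f(x*)   = 12.8877

x* = (-0.3194, -0.0532, 3.0532), lambda* = (1.0602, 8.713)


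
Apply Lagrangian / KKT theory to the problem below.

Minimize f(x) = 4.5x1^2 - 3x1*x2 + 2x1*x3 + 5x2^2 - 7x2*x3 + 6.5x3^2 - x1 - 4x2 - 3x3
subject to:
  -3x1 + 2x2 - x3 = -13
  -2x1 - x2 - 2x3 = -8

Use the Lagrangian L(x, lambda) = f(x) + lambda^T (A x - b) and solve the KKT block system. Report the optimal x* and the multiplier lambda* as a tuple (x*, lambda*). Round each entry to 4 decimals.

Form the Lagrangian:
  L(x, lambda) = (1/2) x^T Q x + c^T x + lambda^T (A x - b)
Stationarity (grad_x L = 0): Q x + c + A^T lambda = 0.
Primal feasibility: A x = b.

This gives the KKT block system:
  [ Q   A^T ] [ x     ]   [-c ]
  [ A    0  ] [ lambda ] = [ b ]

Solving the linear system:
  x*      = (3.8934, -0.4853, 0.3492)
  lambda* = (11.7357, 0.4939)
  f(x*)   = 76.7578

x* = (3.8934, -0.4853, 0.3492), lambda* = (11.7357, 0.4939)


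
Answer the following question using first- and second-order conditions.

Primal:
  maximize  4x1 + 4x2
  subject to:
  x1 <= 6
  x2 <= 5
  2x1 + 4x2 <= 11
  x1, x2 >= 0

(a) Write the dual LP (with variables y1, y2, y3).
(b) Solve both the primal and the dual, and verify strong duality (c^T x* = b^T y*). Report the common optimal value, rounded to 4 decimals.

The standard primal-dual pair for 'max c^T x s.t. A x <= b, x >= 0' is:
  Dual:  min b^T y  s.t.  A^T y >= c,  y >= 0.

So the dual LP is:
  minimize  6y1 + 5y2 + 11y3
  subject to:
    y1 + 2y3 >= 4
    y2 + 4y3 >= 4
    y1, y2, y3 >= 0

Solving the primal: x* = (5.5, 0).
  primal value c^T x* = 22.
Solving the dual: y* = (0, 0, 2).
  dual value b^T y* = 22.
Strong duality: c^T x* = b^T y*. Confirmed.

22


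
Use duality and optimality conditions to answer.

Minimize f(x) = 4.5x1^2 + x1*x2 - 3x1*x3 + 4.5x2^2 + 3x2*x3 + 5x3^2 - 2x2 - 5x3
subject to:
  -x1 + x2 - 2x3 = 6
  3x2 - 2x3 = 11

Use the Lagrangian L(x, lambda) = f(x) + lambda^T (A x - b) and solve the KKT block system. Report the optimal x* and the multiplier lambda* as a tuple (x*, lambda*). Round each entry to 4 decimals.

Form the Lagrangian:
  L(x, lambda) = (1/2) x^T Q x + c^T x + lambda^T (A x - b)
Stationarity (grad_x L = 0): Q x + c + A^T lambda = 0.
Primal feasibility: A x = b.

This gives the KKT block system:
  [ Q   A^T ] [ x     ]   [-c ]
  [ A    0  ] [ lambda ] = [ b ]

Solving the linear system:
  x*      = (-0.5028, 2.7514, -1.3729)
  lambda* = (2.3453, -6.8287)
  f(x*)   = 31.203

x* = (-0.5028, 2.7514, -1.3729), lambda* = (2.3453, -6.8287)


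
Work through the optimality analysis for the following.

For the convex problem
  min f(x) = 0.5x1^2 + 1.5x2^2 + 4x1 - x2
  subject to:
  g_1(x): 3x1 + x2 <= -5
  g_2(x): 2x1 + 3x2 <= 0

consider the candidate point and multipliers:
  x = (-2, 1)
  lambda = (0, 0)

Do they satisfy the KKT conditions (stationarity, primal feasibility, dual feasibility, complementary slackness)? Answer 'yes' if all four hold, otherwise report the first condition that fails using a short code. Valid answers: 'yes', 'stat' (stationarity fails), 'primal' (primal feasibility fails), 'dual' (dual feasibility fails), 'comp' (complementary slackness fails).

Gradient of f: grad f(x) = Q x + c = (2, 2)
Constraint values g_i(x) = a_i^T x - b_i:
  g_1((-2, 1)) = 0
  g_2((-2, 1)) = -1
Stationarity residual: grad f(x) + sum_i lambda_i a_i = (2, 2)
  -> stationarity FAILS
Primal feasibility (all g_i <= 0): OK
Dual feasibility (all lambda_i >= 0): OK
Complementary slackness (lambda_i * g_i(x) = 0 for all i): OK

Verdict: the first failing condition is stationarity -> stat.

stat
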